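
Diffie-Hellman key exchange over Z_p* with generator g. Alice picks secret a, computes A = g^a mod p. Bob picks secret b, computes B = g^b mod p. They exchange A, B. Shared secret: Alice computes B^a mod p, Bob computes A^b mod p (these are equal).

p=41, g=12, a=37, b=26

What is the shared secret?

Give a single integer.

A = 12^37 mod 41  (bits of 37 = 100101)
  bit 0 = 1: r = r^2 * 12 mod 41 = 1^2 * 12 = 1*12 = 12
  bit 1 = 0: r = r^2 mod 41 = 12^2 = 21
  bit 2 = 0: r = r^2 mod 41 = 21^2 = 31
  bit 3 = 1: r = r^2 * 12 mod 41 = 31^2 * 12 = 18*12 = 11
  bit 4 = 0: r = r^2 mod 41 = 11^2 = 39
  bit 5 = 1: r = r^2 * 12 mod 41 = 39^2 * 12 = 4*12 = 7
  -> A = 7
B = 12^26 mod 41  (bits of 26 = 11010)
  bit 0 = 1: r = r^2 * 12 mod 41 = 1^2 * 12 = 1*12 = 12
  bit 1 = 1: r = r^2 * 12 mod 41 = 12^2 * 12 = 21*12 = 6
  bit 2 = 0: r = r^2 mod 41 = 6^2 = 36
  bit 3 = 1: r = r^2 * 12 mod 41 = 36^2 * 12 = 25*12 = 13
  bit 4 = 0: r = r^2 mod 41 = 13^2 = 5
  -> B = 5
s = B^a = 5^37 mod 41  (bits of 37 = 100101)
  bit 0 = 1: r = r^2 * 5 mod 41 = 1^2 * 5 = 1*5 = 5
  bit 1 = 0: r = r^2 mod 41 = 5^2 = 25
  bit 2 = 0: r = r^2 mod 41 = 25^2 = 10
  bit 3 = 1: r = r^2 * 5 mod 41 = 10^2 * 5 = 18*5 = 8
  bit 4 = 0: r = r^2 mod 41 = 8^2 = 23
  bit 5 = 1: r = r^2 * 5 mod 41 = 23^2 * 5 = 37*5 = 21
  -> s = B^a = 21

Answer: 21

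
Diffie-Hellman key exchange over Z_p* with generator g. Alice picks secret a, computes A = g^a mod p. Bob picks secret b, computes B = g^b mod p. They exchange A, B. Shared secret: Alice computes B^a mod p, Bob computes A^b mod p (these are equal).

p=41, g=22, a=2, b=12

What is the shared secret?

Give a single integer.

Answer: 18

Derivation:
A = 22^2 mod 41  (bits of 2 = 10)
  bit 0 = 1: r = r^2 * 22 mod 41 = 1^2 * 22 = 1*22 = 22
  bit 1 = 0: r = r^2 mod 41 = 22^2 = 33
  -> A = 33
B = 22^12 mod 41  (bits of 12 = 1100)
  bit 0 = 1: r = r^2 * 22 mod 41 = 1^2 * 22 = 1*22 = 22
  bit 1 = 1: r = r^2 * 22 mod 41 = 22^2 * 22 = 33*22 = 29
  bit 2 = 0: r = r^2 mod 41 = 29^2 = 21
  bit 3 = 0: r = r^2 mod 41 = 21^2 = 31
  -> B = 31
s = B^a = 31^2 mod 41  (bits of 2 = 10)
  bit 0 = 1: r = r^2 * 31 mod 41 = 1^2 * 31 = 1*31 = 31
  bit 1 = 0: r = r^2 mod 41 = 31^2 = 18
  -> s = B^a = 18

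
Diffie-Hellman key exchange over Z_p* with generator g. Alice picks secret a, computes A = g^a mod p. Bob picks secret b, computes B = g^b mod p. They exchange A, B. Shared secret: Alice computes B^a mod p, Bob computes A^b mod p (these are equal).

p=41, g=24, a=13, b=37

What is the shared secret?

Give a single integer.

Answer: 24

Derivation:
A = 24^13 mod 41  (bits of 13 = 1101)
  bit 0 = 1: r = r^2 * 24 mod 41 = 1^2 * 24 = 1*24 = 24
  bit 1 = 1: r = r^2 * 24 mod 41 = 24^2 * 24 = 2*24 = 7
  bit 2 = 0: r = r^2 mod 41 = 7^2 = 8
  bit 3 = 1: r = r^2 * 24 mod 41 = 8^2 * 24 = 23*24 = 19
  -> A = 19
B = 24^37 mod 41  (bits of 37 = 100101)
  bit 0 = 1: r = r^2 * 24 mod 41 = 1^2 * 24 = 1*24 = 24
  bit 1 = 0: r = r^2 mod 41 = 24^2 = 2
  bit 2 = 0: r = r^2 mod 41 = 2^2 = 4
  bit 3 = 1: r = r^2 * 24 mod 41 = 4^2 * 24 = 16*24 = 15
  bit 4 = 0: r = r^2 mod 41 = 15^2 = 20
  bit 5 = 1: r = r^2 * 24 mod 41 = 20^2 * 24 = 31*24 = 6
  -> B = 6
s = B^a = 6^13 mod 41  (bits of 13 = 1101)
  bit 0 = 1: r = r^2 * 6 mod 41 = 1^2 * 6 = 1*6 = 6
  bit 1 = 1: r = r^2 * 6 mod 41 = 6^2 * 6 = 36*6 = 11
  bit 2 = 0: r = r^2 mod 41 = 11^2 = 39
  bit 3 = 1: r = r^2 * 6 mod 41 = 39^2 * 6 = 4*6 = 24
  -> s = B^a = 24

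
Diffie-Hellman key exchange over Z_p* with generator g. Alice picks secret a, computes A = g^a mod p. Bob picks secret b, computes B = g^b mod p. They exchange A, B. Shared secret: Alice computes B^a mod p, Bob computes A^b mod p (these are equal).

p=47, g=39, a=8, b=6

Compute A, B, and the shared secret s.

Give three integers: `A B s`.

A = 39^8 mod 47  (bits of 8 = 1000)
  bit 0 = 1: r = r^2 * 39 mod 47 = 1^2 * 39 = 1*39 = 39
  bit 1 = 0: r = r^2 mod 47 = 39^2 = 17
  bit 2 = 0: r = r^2 mod 47 = 17^2 = 7
  bit 3 = 0: r = r^2 mod 47 = 7^2 = 2
  -> A = 2
B = 39^6 mod 47  (bits of 6 = 110)
  bit 0 = 1: r = r^2 * 39 mod 47 = 1^2 * 39 = 1*39 = 39
  bit 1 = 1: r = r^2 * 39 mod 47 = 39^2 * 39 = 17*39 = 5
  bit 2 = 0: r = r^2 mod 47 = 5^2 = 25
  -> B = 25
s = B^a = 25^8 mod 47  (bits of 8 = 1000)
  bit 0 = 1: r = r^2 * 25 mod 47 = 1^2 * 25 = 1*25 = 25
  bit 1 = 0: r = r^2 mod 47 = 25^2 = 14
  bit 2 = 0: r = r^2 mod 47 = 14^2 = 8
  bit 3 = 0: r = r^2 mod 47 = 8^2 = 17
  -> s = B^a = 17

Answer: 2 25 17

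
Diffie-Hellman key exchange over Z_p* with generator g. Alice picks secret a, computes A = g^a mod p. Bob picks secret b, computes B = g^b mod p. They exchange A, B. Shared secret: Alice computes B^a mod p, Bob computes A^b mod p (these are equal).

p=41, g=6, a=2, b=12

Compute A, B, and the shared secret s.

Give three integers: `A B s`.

A = 6^2 mod 41  (bits of 2 = 10)
  bit 0 = 1: r = r^2 * 6 mod 41 = 1^2 * 6 = 1*6 = 6
  bit 1 = 0: r = r^2 mod 41 = 6^2 = 36
  -> A = 36
B = 6^12 mod 41  (bits of 12 = 1100)
  bit 0 = 1: r = r^2 * 6 mod 41 = 1^2 * 6 = 1*6 = 6
  bit 1 = 1: r = r^2 * 6 mod 41 = 6^2 * 6 = 36*6 = 11
  bit 2 = 0: r = r^2 mod 41 = 11^2 = 39
  bit 3 = 0: r = r^2 mod 41 = 39^2 = 4
  -> B = 4
s = B^a = 4^2 mod 41  (bits of 2 = 10)
  bit 0 = 1: r = r^2 * 4 mod 41 = 1^2 * 4 = 1*4 = 4
  bit 1 = 0: r = r^2 mod 41 = 4^2 = 16
  -> s = B^a = 16

Answer: 36 4 16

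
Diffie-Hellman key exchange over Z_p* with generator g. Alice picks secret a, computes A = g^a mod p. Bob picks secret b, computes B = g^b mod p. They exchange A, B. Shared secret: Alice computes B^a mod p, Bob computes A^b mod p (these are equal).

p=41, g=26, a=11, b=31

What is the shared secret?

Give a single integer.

Answer: 15

Derivation:
A = 26^11 mod 41  (bits of 11 = 1011)
  bit 0 = 1: r = r^2 * 26 mod 41 = 1^2 * 26 = 1*26 = 26
  bit 1 = 0: r = r^2 mod 41 = 26^2 = 20
  bit 2 = 1: r = r^2 * 26 mod 41 = 20^2 * 26 = 31*26 = 27
  bit 3 = 1: r = r^2 * 26 mod 41 = 27^2 * 26 = 32*26 = 12
  -> A = 12
B = 26^31 mod 41  (bits of 31 = 11111)
  bit 0 = 1: r = r^2 * 26 mod 41 = 1^2 * 26 = 1*26 = 26
  bit 1 = 1: r = r^2 * 26 mod 41 = 26^2 * 26 = 20*26 = 28
  bit 2 = 1: r = r^2 * 26 mod 41 = 28^2 * 26 = 5*26 = 7
  bit 3 = 1: r = r^2 * 26 mod 41 = 7^2 * 26 = 8*26 = 3
  bit 4 = 1: r = r^2 * 26 mod 41 = 3^2 * 26 = 9*26 = 29
  -> B = 29
s = B^a = 29^11 mod 41  (bits of 11 = 1011)
  bit 0 = 1: r = r^2 * 29 mod 41 = 1^2 * 29 = 1*29 = 29
  bit 1 = 0: r = r^2 mod 41 = 29^2 = 21
  bit 2 = 1: r = r^2 * 29 mod 41 = 21^2 * 29 = 31*29 = 38
  bit 3 = 1: r = r^2 * 29 mod 41 = 38^2 * 29 = 9*29 = 15
  -> s = B^a = 15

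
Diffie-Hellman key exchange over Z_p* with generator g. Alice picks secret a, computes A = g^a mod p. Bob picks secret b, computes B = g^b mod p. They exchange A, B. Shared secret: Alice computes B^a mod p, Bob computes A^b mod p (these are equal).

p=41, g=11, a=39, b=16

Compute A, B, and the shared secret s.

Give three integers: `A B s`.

Answer: 15 10 37

Derivation:
A = 11^39 mod 41  (bits of 39 = 100111)
  bit 0 = 1: r = r^2 * 11 mod 41 = 1^2 * 11 = 1*11 = 11
  bit 1 = 0: r = r^2 mod 41 = 11^2 = 39
  bit 2 = 0: r = r^2 mod 41 = 39^2 = 4
  bit 3 = 1: r = r^2 * 11 mod 41 = 4^2 * 11 = 16*11 = 12
  bit 4 = 1: r = r^2 * 11 mod 41 = 12^2 * 11 = 21*11 = 26
  bit 5 = 1: r = r^2 * 11 mod 41 = 26^2 * 11 = 20*11 = 15
  -> A = 15
B = 11^16 mod 41  (bits of 16 = 10000)
  bit 0 = 1: r = r^2 * 11 mod 41 = 1^2 * 11 = 1*11 = 11
  bit 1 = 0: r = r^2 mod 41 = 11^2 = 39
  bit 2 = 0: r = r^2 mod 41 = 39^2 = 4
  bit 3 = 0: r = r^2 mod 41 = 4^2 = 16
  bit 4 = 0: r = r^2 mod 41 = 16^2 = 10
  -> B = 10
s = B^a = 10^39 mod 41  (bits of 39 = 100111)
  bit 0 = 1: r = r^2 * 10 mod 41 = 1^2 * 10 = 1*10 = 10
  bit 1 = 0: r = r^2 mod 41 = 10^2 = 18
  bit 2 = 0: r = r^2 mod 41 = 18^2 = 37
  bit 3 = 1: r = r^2 * 10 mod 41 = 37^2 * 10 = 16*10 = 37
  bit 4 = 1: r = r^2 * 10 mod 41 = 37^2 * 10 = 16*10 = 37
  bit 5 = 1: r = r^2 * 10 mod 41 = 37^2 * 10 = 16*10 = 37
  -> s = B^a = 37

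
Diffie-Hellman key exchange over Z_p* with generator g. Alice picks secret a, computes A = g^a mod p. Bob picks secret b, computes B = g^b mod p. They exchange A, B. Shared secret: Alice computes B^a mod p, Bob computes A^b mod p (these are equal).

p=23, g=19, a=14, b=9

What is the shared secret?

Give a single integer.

Answer: 12

Derivation:
A = 19^14 mod 23  (bits of 14 = 1110)
  bit 0 = 1: r = r^2 * 19 mod 23 = 1^2 * 19 = 1*19 = 19
  bit 1 = 1: r = r^2 * 19 mod 23 = 19^2 * 19 = 16*19 = 5
  bit 2 = 1: r = r^2 * 19 mod 23 = 5^2 * 19 = 2*19 = 15
  bit 3 = 0: r = r^2 mod 23 = 15^2 = 18
  -> A = 18
B = 19^9 mod 23  (bits of 9 = 1001)
  bit 0 = 1: r = r^2 * 19 mod 23 = 1^2 * 19 = 1*19 = 19
  bit 1 = 0: r = r^2 mod 23 = 19^2 = 16
  bit 2 = 0: r = r^2 mod 23 = 16^2 = 3
  bit 3 = 1: r = r^2 * 19 mod 23 = 3^2 * 19 = 9*19 = 10
  -> B = 10
s = B^a = 10^14 mod 23  (bits of 14 = 1110)
  bit 0 = 1: r = r^2 * 10 mod 23 = 1^2 * 10 = 1*10 = 10
  bit 1 = 1: r = r^2 * 10 mod 23 = 10^2 * 10 = 8*10 = 11
  bit 2 = 1: r = r^2 * 10 mod 23 = 11^2 * 10 = 6*10 = 14
  bit 3 = 0: r = r^2 mod 23 = 14^2 = 12
  -> s = B^a = 12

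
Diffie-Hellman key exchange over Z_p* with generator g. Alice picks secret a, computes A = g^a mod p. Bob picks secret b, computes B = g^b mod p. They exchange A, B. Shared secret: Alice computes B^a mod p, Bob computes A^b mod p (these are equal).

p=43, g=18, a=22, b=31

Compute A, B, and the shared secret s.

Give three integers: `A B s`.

A = 18^22 mod 43  (bits of 22 = 10110)
  bit 0 = 1: r = r^2 * 18 mod 43 = 1^2 * 18 = 1*18 = 18
  bit 1 = 0: r = r^2 mod 43 = 18^2 = 23
  bit 2 = 1: r = r^2 * 18 mod 43 = 23^2 * 18 = 13*18 = 19
  bit 3 = 1: r = r^2 * 18 mod 43 = 19^2 * 18 = 17*18 = 5
  bit 4 = 0: r = r^2 mod 43 = 5^2 = 25
  -> A = 25
B = 18^31 mod 43  (bits of 31 = 11111)
  bit 0 = 1: r = r^2 * 18 mod 43 = 1^2 * 18 = 1*18 = 18
  bit 1 = 1: r = r^2 * 18 mod 43 = 18^2 * 18 = 23*18 = 27
  bit 2 = 1: r = r^2 * 18 mod 43 = 27^2 * 18 = 41*18 = 7
  bit 3 = 1: r = r^2 * 18 mod 43 = 7^2 * 18 = 6*18 = 22
  bit 4 = 1: r = r^2 * 18 mod 43 = 22^2 * 18 = 11*18 = 26
  -> B = 26
s = B^a = 26^22 mod 43  (bits of 22 = 10110)
  bit 0 = 1: r = r^2 * 26 mod 43 = 1^2 * 26 = 1*26 = 26
  bit 1 = 0: r = r^2 mod 43 = 26^2 = 31
  bit 2 = 1: r = r^2 * 26 mod 43 = 31^2 * 26 = 15*26 = 3
  bit 3 = 1: r = r^2 * 26 mod 43 = 3^2 * 26 = 9*26 = 19
  bit 4 = 0: r = r^2 mod 43 = 19^2 = 17
  -> s = B^a = 17

Answer: 25 26 17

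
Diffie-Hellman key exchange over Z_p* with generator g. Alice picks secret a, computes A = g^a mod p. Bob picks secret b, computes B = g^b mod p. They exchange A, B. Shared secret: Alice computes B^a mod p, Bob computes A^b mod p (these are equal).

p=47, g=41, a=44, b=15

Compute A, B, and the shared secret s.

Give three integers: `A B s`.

A = 41^44 mod 47  (bits of 44 = 101100)
  bit 0 = 1: r = r^2 * 41 mod 47 = 1^2 * 41 = 1*41 = 41
  bit 1 = 0: r = r^2 mod 47 = 41^2 = 36
  bit 2 = 1: r = r^2 * 41 mod 47 = 36^2 * 41 = 27*41 = 26
  bit 3 = 1: r = r^2 * 41 mod 47 = 26^2 * 41 = 18*41 = 33
  bit 4 = 0: r = r^2 mod 47 = 33^2 = 8
  bit 5 = 0: r = r^2 mod 47 = 8^2 = 17
  -> A = 17
B = 41^15 mod 47  (bits of 15 = 1111)
  bit 0 = 1: r = r^2 * 41 mod 47 = 1^2 * 41 = 1*41 = 41
  bit 1 = 1: r = r^2 * 41 mod 47 = 41^2 * 41 = 36*41 = 19
  bit 2 = 1: r = r^2 * 41 mod 47 = 19^2 * 41 = 32*41 = 43
  bit 3 = 1: r = r^2 * 41 mod 47 = 43^2 * 41 = 16*41 = 45
  -> B = 45
s = B^a = 45^44 mod 47  (bits of 44 = 101100)
  bit 0 = 1: r = r^2 * 45 mod 47 = 1^2 * 45 = 1*45 = 45
  bit 1 = 0: r = r^2 mod 47 = 45^2 = 4
  bit 2 = 1: r = r^2 * 45 mod 47 = 4^2 * 45 = 16*45 = 15
  bit 3 = 1: r = r^2 * 45 mod 47 = 15^2 * 45 = 37*45 = 20
  bit 4 = 0: r = r^2 mod 47 = 20^2 = 24
  bit 5 = 0: r = r^2 mod 47 = 24^2 = 12
  -> s = B^a = 12

Answer: 17 45 12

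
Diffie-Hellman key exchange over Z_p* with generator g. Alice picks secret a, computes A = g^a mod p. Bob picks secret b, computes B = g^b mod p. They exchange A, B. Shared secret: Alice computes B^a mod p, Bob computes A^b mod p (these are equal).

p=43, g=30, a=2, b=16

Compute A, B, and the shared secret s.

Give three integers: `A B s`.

A = 30^2 mod 43  (bits of 2 = 10)
  bit 0 = 1: r = r^2 * 30 mod 43 = 1^2 * 30 = 1*30 = 30
  bit 1 = 0: r = r^2 mod 43 = 30^2 = 40
  -> A = 40
B = 30^16 mod 43  (bits of 16 = 10000)
  bit 0 = 1: r = r^2 * 30 mod 43 = 1^2 * 30 = 1*30 = 30
  bit 1 = 0: r = r^2 mod 43 = 30^2 = 40
  bit 2 = 0: r = r^2 mod 43 = 40^2 = 9
  bit 3 = 0: r = r^2 mod 43 = 9^2 = 38
  bit 4 = 0: r = r^2 mod 43 = 38^2 = 25
  -> B = 25
s = B^a = 25^2 mod 43  (bits of 2 = 10)
  bit 0 = 1: r = r^2 * 25 mod 43 = 1^2 * 25 = 1*25 = 25
  bit 1 = 0: r = r^2 mod 43 = 25^2 = 23
  -> s = B^a = 23

Answer: 40 25 23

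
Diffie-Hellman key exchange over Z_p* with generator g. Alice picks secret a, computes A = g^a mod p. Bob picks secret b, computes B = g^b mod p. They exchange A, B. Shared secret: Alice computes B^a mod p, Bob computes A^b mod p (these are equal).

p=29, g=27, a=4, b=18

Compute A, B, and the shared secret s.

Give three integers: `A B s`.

Answer: 16 13 25

Derivation:
A = 27^4 mod 29  (bits of 4 = 100)
  bit 0 = 1: r = r^2 * 27 mod 29 = 1^2 * 27 = 1*27 = 27
  bit 1 = 0: r = r^2 mod 29 = 27^2 = 4
  bit 2 = 0: r = r^2 mod 29 = 4^2 = 16
  -> A = 16
B = 27^18 mod 29  (bits of 18 = 10010)
  bit 0 = 1: r = r^2 * 27 mod 29 = 1^2 * 27 = 1*27 = 27
  bit 1 = 0: r = r^2 mod 29 = 27^2 = 4
  bit 2 = 0: r = r^2 mod 29 = 4^2 = 16
  bit 3 = 1: r = r^2 * 27 mod 29 = 16^2 * 27 = 24*27 = 10
  bit 4 = 0: r = r^2 mod 29 = 10^2 = 13
  -> B = 13
s = B^a = 13^4 mod 29  (bits of 4 = 100)
  bit 0 = 1: r = r^2 * 13 mod 29 = 1^2 * 13 = 1*13 = 13
  bit 1 = 0: r = r^2 mod 29 = 13^2 = 24
  bit 2 = 0: r = r^2 mod 29 = 24^2 = 25
  -> s = B^a = 25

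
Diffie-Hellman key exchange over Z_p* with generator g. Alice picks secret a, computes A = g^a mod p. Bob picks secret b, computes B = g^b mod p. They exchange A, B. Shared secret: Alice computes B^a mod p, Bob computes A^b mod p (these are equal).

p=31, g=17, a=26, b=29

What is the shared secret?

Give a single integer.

A = 17^26 mod 31  (bits of 26 = 11010)
  bit 0 = 1: r = r^2 * 17 mod 31 = 1^2 * 17 = 1*17 = 17
  bit 1 = 1: r = r^2 * 17 mod 31 = 17^2 * 17 = 10*17 = 15
  bit 2 = 0: r = r^2 mod 31 = 15^2 = 8
  bit 3 = 1: r = r^2 * 17 mod 31 = 8^2 * 17 = 2*17 = 3
  bit 4 = 0: r = r^2 mod 31 = 3^2 = 9
  -> A = 9
B = 17^29 mod 31  (bits of 29 = 11101)
  bit 0 = 1: r = r^2 * 17 mod 31 = 1^2 * 17 = 1*17 = 17
  bit 1 = 1: r = r^2 * 17 mod 31 = 17^2 * 17 = 10*17 = 15
  bit 2 = 1: r = r^2 * 17 mod 31 = 15^2 * 17 = 8*17 = 12
  bit 3 = 0: r = r^2 mod 31 = 12^2 = 20
  bit 4 = 1: r = r^2 * 17 mod 31 = 20^2 * 17 = 28*17 = 11
  -> B = 11
s = B^a = 11^26 mod 31  (bits of 26 = 11010)
  bit 0 = 1: r = r^2 * 11 mod 31 = 1^2 * 11 = 1*11 = 11
  bit 1 = 1: r = r^2 * 11 mod 31 = 11^2 * 11 = 28*11 = 29
  bit 2 = 0: r = r^2 mod 31 = 29^2 = 4
  bit 3 = 1: r = r^2 * 11 mod 31 = 4^2 * 11 = 16*11 = 21
  bit 4 = 0: r = r^2 mod 31 = 21^2 = 7
  -> s = B^a = 7

Answer: 7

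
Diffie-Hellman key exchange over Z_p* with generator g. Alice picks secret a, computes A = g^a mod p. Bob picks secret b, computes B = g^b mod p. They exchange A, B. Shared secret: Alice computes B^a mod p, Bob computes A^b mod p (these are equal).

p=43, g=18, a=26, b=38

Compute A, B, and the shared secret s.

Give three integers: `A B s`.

Answer: 24 10 25

Derivation:
A = 18^26 mod 43  (bits of 26 = 11010)
  bit 0 = 1: r = r^2 * 18 mod 43 = 1^2 * 18 = 1*18 = 18
  bit 1 = 1: r = r^2 * 18 mod 43 = 18^2 * 18 = 23*18 = 27
  bit 2 = 0: r = r^2 mod 43 = 27^2 = 41
  bit 3 = 1: r = r^2 * 18 mod 43 = 41^2 * 18 = 4*18 = 29
  bit 4 = 0: r = r^2 mod 43 = 29^2 = 24
  -> A = 24
B = 18^38 mod 43  (bits of 38 = 100110)
  bit 0 = 1: r = r^2 * 18 mod 43 = 1^2 * 18 = 1*18 = 18
  bit 1 = 0: r = r^2 mod 43 = 18^2 = 23
  bit 2 = 0: r = r^2 mod 43 = 23^2 = 13
  bit 3 = 1: r = r^2 * 18 mod 43 = 13^2 * 18 = 40*18 = 32
  bit 4 = 1: r = r^2 * 18 mod 43 = 32^2 * 18 = 35*18 = 28
  bit 5 = 0: r = r^2 mod 43 = 28^2 = 10
  -> B = 10
s = B^a = 10^26 mod 43  (bits of 26 = 11010)
  bit 0 = 1: r = r^2 * 10 mod 43 = 1^2 * 10 = 1*10 = 10
  bit 1 = 1: r = r^2 * 10 mod 43 = 10^2 * 10 = 14*10 = 11
  bit 2 = 0: r = r^2 mod 43 = 11^2 = 35
  bit 3 = 1: r = r^2 * 10 mod 43 = 35^2 * 10 = 21*10 = 38
  bit 4 = 0: r = r^2 mod 43 = 38^2 = 25
  -> s = B^a = 25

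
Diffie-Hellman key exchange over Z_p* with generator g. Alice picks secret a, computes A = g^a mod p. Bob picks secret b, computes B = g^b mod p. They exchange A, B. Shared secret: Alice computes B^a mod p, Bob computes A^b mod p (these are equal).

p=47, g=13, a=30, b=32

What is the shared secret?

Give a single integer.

A = 13^30 mod 47  (bits of 30 = 11110)
  bit 0 = 1: r = r^2 * 13 mod 47 = 1^2 * 13 = 1*13 = 13
  bit 1 = 1: r = r^2 * 13 mod 47 = 13^2 * 13 = 28*13 = 35
  bit 2 = 1: r = r^2 * 13 mod 47 = 35^2 * 13 = 3*13 = 39
  bit 3 = 1: r = r^2 * 13 mod 47 = 39^2 * 13 = 17*13 = 33
  bit 4 = 0: r = r^2 mod 47 = 33^2 = 8
  -> A = 8
B = 13^32 mod 47  (bits of 32 = 100000)
  bit 0 = 1: r = r^2 * 13 mod 47 = 1^2 * 13 = 1*13 = 13
  bit 1 = 0: r = r^2 mod 47 = 13^2 = 28
  bit 2 = 0: r = r^2 mod 47 = 28^2 = 32
  bit 3 = 0: r = r^2 mod 47 = 32^2 = 37
  bit 4 = 0: r = r^2 mod 47 = 37^2 = 6
  bit 5 = 0: r = r^2 mod 47 = 6^2 = 36
  -> B = 36
s = B^a = 36^30 mod 47  (bits of 30 = 11110)
  bit 0 = 1: r = r^2 * 36 mod 47 = 1^2 * 36 = 1*36 = 36
  bit 1 = 1: r = r^2 * 36 mod 47 = 36^2 * 36 = 27*36 = 32
  bit 2 = 1: r = r^2 * 36 mod 47 = 32^2 * 36 = 37*36 = 16
  bit 3 = 1: r = r^2 * 36 mod 47 = 16^2 * 36 = 21*36 = 4
  bit 4 = 0: r = r^2 mod 47 = 4^2 = 16
  -> s = B^a = 16

Answer: 16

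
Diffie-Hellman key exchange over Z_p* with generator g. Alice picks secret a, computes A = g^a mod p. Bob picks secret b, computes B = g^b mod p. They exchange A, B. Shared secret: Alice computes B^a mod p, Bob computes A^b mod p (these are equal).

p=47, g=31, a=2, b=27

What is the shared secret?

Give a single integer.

Answer: 42

Derivation:
A = 31^2 mod 47  (bits of 2 = 10)
  bit 0 = 1: r = r^2 * 31 mod 47 = 1^2 * 31 = 1*31 = 31
  bit 1 = 0: r = r^2 mod 47 = 31^2 = 21
  -> A = 21
B = 31^27 mod 47  (bits of 27 = 11011)
  bit 0 = 1: r = r^2 * 31 mod 47 = 1^2 * 31 = 1*31 = 31
  bit 1 = 1: r = r^2 * 31 mod 47 = 31^2 * 31 = 21*31 = 40
  bit 2 = 0: r = r^2 mod 47 = 40^2 = 2
  bit 3 = 1: r = r^2 * 31 mod 47 = 2^2 * 31 = 4*31 = 30
  bit 4 = 1: r = r^2 * 31 mod 47 = 30^2 * 31 = 7*31 = 29
  -> B = 29
s = B^a = 29^2 mod 47  (bits of 2 = 10)
  bit 0 = 1: r = r^2 * 29 mod 47 = 1^2 * 29 = 1*29 = 29
  bit 1 = 0: r = r^2 mod 47 = 29^2 = 42
  -> s = B^a = 42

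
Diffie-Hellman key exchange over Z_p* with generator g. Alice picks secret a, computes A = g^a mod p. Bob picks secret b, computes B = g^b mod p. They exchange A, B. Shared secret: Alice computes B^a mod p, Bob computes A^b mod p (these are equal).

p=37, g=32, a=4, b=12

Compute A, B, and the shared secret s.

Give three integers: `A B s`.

A = 32^4 mod 37  (bits of 4 = 100)
  bit 0 = 1: r = r^2 * 32 mod 37 = 1^2 * 32 = 1*32 = 32
  bit 1 = 0: r = r^2 mod 37 = 32^2 = 25
  bit 2 = 0: r = r^2 mod 37 = 25^2 = 33
  -> A = 33
B = 32^12 mod 37  (bits of 12 = 1100)
  bit 0 = 1: r = r^2 * 32 mod 37 = 1^2 * 32 = 1*32 = 32
  bit 1 = 1: r = r^2 * 32 mod 37 = 32^2 * 32 = 25*32 = 23
  bit 2 = 0: r = r^2 mod 37 = 23^2 = 11
  bit 3 = 0: r = r^2 mod 37 = 11^2 = 10
  -> B = 10
s = B^a = 10^4 mod 37  (bits of 4 = 100)
  bit 0 = 1: r = r^2 * 10 mod 37 = 1^2 * 10 = 1*10 = 10
  bit 1 = 0: r = r^2 mod 37 = 10^2 = 26
  bit 2 = 0: r = r^2 mod 37 = 26^2 = 10
  -> s = B^a = 10

Answer: 33 10 10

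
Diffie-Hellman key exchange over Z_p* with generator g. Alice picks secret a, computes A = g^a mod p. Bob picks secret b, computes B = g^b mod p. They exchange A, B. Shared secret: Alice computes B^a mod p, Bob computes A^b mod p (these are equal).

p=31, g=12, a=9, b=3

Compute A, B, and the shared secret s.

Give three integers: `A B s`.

A = 12^9 mod 31  (bits of 9 = 1001)
  bit 0 = 1: r = r^2 * 12 mod 31 = 1^2 * 12 = 1*12 = 12
  bit 1 = 0: r = r^2 mod 31 = 12^2 = 20
  bit 2 = 0: r = r^2 mod 31 = 20^2 = 28
  bit 3 = 1: r = r^2 * 12 mod 31 = 28^2 * 12 = 9*12 = 15
  -> A = 15
B = 12^3 mod 31  (bits of 3 = 11)
  bit 0 = 1: r = r^2 * 12 mod 31 = 1^2 * 12 = 1*12 = 12
  bit 1 = 1: r = r^2 * 12 mod 31 = 12^2 * 12 = 20*12 = 23
  -> B = 23
s = B^a = 23^9 mod 31  (bits of 9 = 1001)
  bit 0 = 1: r = r^2 * 23 mod 31 = 1^2 * 23 = 1*23 = 23
  bit 1 = 0: r = r^2 mod 31 = 23^2 = 2
  bit 2 = 0: r = r^2 mod 31 = 2^2 = 4
  bit 3 = 1: r = r^2 * 23 mod 31 = 4^2 * 23 = 16*23 = 27
  -> s = B^a = 27

Answer: 15 23 27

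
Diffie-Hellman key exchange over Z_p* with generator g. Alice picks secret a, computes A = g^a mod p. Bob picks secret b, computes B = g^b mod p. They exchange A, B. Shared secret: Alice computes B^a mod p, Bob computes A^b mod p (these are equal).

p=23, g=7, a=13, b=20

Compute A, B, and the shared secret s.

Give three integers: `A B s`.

Answer: 20 8 18

Derivation:
A = 7^13 mod 23  (bits of 13 = 1101)
  bit 0 = 1: r = r^2 * 7 mod 23 = 1^2 * 7 = 1*7 = 7
  bit 1 = 1: r = r^2 * 7 mod 23 = 7^2 * 7 = 3*7 = 21
  bit 2 = 0: r = r^2 mod 23 = 21^2 = 4
  bit 3 = 1: r = r^2 * 7 mod 23 = 4^2 * 7 = 16*7 = 20
  -> A = 20
B = 7^20 mod 23  (bits of 20 = 10100)
  bit 0 = 1: r = r^2 * 7 mod 23 = 1^2 * 7 = 1*7 = 7
  bit 1 = 0: r = r^2 mod 23 = 7^2 = 3
  bit 2 = 1: r = r^2 * 7 mod 23 = 3^2 * 7 = 9*7 = 17
  bit 3 = 0: r = r^2 mod 23 = 17^2 = 13
  bit 4 = 0: r = r^2 mod 23 = 13^2 = 8
  -> B = 8
s = B^a = 8^13 mod 23  (bits of 13 = 1101)
  bit 0 = 1: r = r^2 * 8 mod 23 = 1^2 * 8 = 1*8 = 8
  bit 1 = 1: r = r^2 * 8 mod 23 = 8^2 * 8 = 18*8 = 6
  bit 2 = 0: r = r^2 mod 23 = 6^2 = 13
  bit 3 = 1: r = r^2 * 8 mod 23 = 13^2 * 8 = 8*8 = 18
  -> s = B^a = 18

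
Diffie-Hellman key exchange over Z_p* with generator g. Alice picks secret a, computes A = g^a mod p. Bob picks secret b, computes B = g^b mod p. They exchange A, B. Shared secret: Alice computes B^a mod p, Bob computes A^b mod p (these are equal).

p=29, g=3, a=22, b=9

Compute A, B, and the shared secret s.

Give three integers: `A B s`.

Answer: 22 21 9

Derivation:
A = 3^22 mod 29  (bits of 22 = 10110)
  bit 0 = 1: r = r^2 * 3 mod 29 = 1^2 * 3 = 1*3 = 3
  bit 1 = 0: r = r^2 mod 29 = 3^2 = 9
  bit 2 = 1: r = r^2 * 3 mod 29 = 9^2 * 3 = 23*3 = 11
  bit 3 = 1: r = r^2 * 3 mod 29 = 11^2 * 3 = 5*3 = 15
  bit 4 = 0: r = r^2 mod 29 = 15^2 = 22
  -> A = 22
B = 3^9 mod 29  (bits of 9 = 1001)
  bit 0 = 1: r = r^2 * 3 mod 29 = 1^2 * 3 = 1*3 = 3
  bit 1 = 0: r = r^2 mod 29 = 3^2 = 9
  bit 2 = 0: r = r^2 mod 29 = 9^2 = 23
  bit 3 = 1: r = r^2 * 3 mod 29 = 23^2 * 3 = 7*3 = 21
  -> B = 21
s = B^a = 21^22 mod 29  (bits of 22 = 10110)
  bit 0 = 1: r = r^2 * 21 mod 29 = 1^2 * 21 = 1*21 = 21
  bit 1 = 0: r = r^2 mod 29 = 21^2 = 6
  bit 2 = 1: r = r^2 * 21 mod 29 = 6^2 * 21 = 7*21 = 2
  bit 3 = 1: r = r^2 * 21 mod 29 = 2^2 * 21 = 4*21 = 26
  bit 4 = 0: r = r^2 mod 29 = 26^2 = 9
  -> s = B^a = 9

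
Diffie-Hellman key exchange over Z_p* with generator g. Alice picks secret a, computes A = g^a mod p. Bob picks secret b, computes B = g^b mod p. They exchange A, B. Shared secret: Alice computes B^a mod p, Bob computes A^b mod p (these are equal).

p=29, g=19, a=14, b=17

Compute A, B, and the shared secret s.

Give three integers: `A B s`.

A = 19^14 mod 29  (bits of 14 = 1110)
  bit 0 = 1: r = r^2 * 19 mod 29 = 1^2 * 19 = 1*19 = 19
  bit 1 = 1: r = r^2 * 19 mod 29 = 19^2 * 19 = 13*19 = 15
  bit 2 = 1: r = r^2 * 19 mod 29 = 15^2 * 19 = 22*19 = 12
  bit 3 = 0: r = r^2 mod 29 = 12^2 = 28
  -> A = 28
B = 19^17 mod 29  (bits of 17 = 10001)
  bit 0 = 1: r = r^2 * 19 mod 29 = 1^2 * 19 = 1*19 = 19
  bit 1 = 0: r = r^2 mod 29 = 19^2 = 13
  bit 2 = 0: r = r^2 mod 29 = 13^2 = 24
  bit 3 = 0: r = r^2 mod 29 = 24^2 = 25
  bit 4 = 1: r = r^2 * 19 mod 29 = 25^2 * 19 = 16*19 = 14
  -> B = 14
s = B^a = 14^14 mod 29  (bits of 14 = 1110)
  bit 0 = 1: r = r^2 * 14 mod 29 = 1^2 * 14 = 1*14 = 14
  bit 1 = 1: r = r^2 * 14 mod 29 = 14^2 * 14 = 22*14 = 18
  bit 2 = 1: r = r^2 * 14 mod 29 = 18^2 * 14 = 5*14 = 12
  bit 3 = 0: r = r^2 mod 29 = 12^2 = 28
  -> s = B^a = 28

Answer: 28 14 28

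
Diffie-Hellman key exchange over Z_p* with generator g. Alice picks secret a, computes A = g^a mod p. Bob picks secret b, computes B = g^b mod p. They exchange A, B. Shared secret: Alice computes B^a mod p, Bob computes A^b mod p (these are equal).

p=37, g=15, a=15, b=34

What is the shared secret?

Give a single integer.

A = 15^15 mod 37  (bits of 15 = 1111)
  bit 0 = 1: r = r^2 * 15 mod 37 = 1^2 * 15 = 1*15 = 15
  bit 1 = 1: r = r^2 * 15 mod 37 = 15^2 * 15 = 3*15 = 8
  bit 2 = 1: r = r^2 * 15 mod 37 = 8^2 * 15 = 27*15 = 35
  bit 3 = 1: r = r^2 * 15 mod 37 = 35^2 * 15 = 4*15 = 23
  -> A = 23
B = 15^34 mod 37  (bits of 34 = 100010)
  bit 0 = 1: r = r^2 * 15 mod 37 = 1^2 * 15 = 1*15 = 15
  bit 1 = 0: r = r^2 mod 37 = 15^2 = 3
  bit 2 = 0: r = r^2 mod 37 = 3^2 = 9
  bit 3 = 0: r = r^2 mod 37 = 9^2 = 7
  bit 4 = 1: r = r^2 * 15 mod 37 = 7^2 * 15 = 12*15 = 32
  bit 5 = 0: r = r^2 mod 37 = 32^2 = 25
  -> B = 25
s = B^a = 25^15 mod 37  (bits of 15 = 1111)
  bit 0 = 1: r = r^2 * 25 mod 37 = 1^2 * 25 = 1*25 = 25
  bit 1 = 1: r = r^2 * 25 mod 37 = 25^2 * 25 = 33*25 = 11
  bit 2 = 1: r = r^2 * 25 mod 37 = 11^2 * 25 = 10*25 = 28
  bit 3 = 1: r = r^2 * 25 mod 37 = 28^2 * 25 = 7*25 = 27
  -> s = B^a = 27

Answer: 27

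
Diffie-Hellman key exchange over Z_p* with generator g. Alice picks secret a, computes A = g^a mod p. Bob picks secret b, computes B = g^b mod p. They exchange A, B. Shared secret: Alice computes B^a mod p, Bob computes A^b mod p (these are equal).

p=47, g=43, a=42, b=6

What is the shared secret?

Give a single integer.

A = 43^42 mod 47  (bits of 42 = 101010)
  bit 0 = 1: r = r^2 * 43 mod 47 = 1^2 * 43 = 1*43 = 43
  bit 1 = 0: r = r^2 mod 47 = 43^2 = 16
  bit 2 = 1: r = r^2 * 43 mod 47 = 16^2 * 43 = 21*43 = 10
  bit 3 = 0: r = r^2 mod 47 = 10^2 = 6
  bit 4 = 1: r = r^2 * 43 mod 47 = 6^2 * 43 = 36*43 = 44
  bit 5 = 0: r = r^2 mod 47 = 44^2 = 9
  -> A = 9
B = 43^6 mod 47  (bits of 6 = 110)
  bit 0 = 1: r = r^2 * 43 mod 47 = 1^2 * 43 = 1*43 = 43
  bit 1 = 1: r = r^2 * 43 mod 47 = 43^2 * 43 = 16*43 = 30
  bit 2 = 0: r = r^2 mod 47 = 30^2 = 7
  -> B = 7
s = B^a = 7^42 mod 47  (bits of 42 = 101010)
  bit 0 = 1: r = r^2 * 7 mod 47 = 1^2 * 7 = 1*7 = 7
  bit 1 = 0: r = r^2 mod 47 = 7^2 = 2
  bit 2 = 1: r = r^2 * 7 mod 47 = 2^2 * 7 = 4*7 = 28
  bit 3 = 0: r = r^2 mod 47 = 28^2 = 32
  bit 4 = 1: r = r^2 * 7 mod 47 = 32^2 * 7 = 37*7 = 24
  bit 5 = 0: r = r^2 mod 47 = 24^2 = 12
  -> s = B^a = 12

Answer: 12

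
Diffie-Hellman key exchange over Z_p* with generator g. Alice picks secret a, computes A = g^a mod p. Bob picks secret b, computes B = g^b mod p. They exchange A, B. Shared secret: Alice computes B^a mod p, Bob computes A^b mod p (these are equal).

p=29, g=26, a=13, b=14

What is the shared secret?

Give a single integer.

A = 26^13 mod 29  (bits of 13 = 1101)
  bit 0 = 1: r = r^2 * 26 mod 29 = 1^2 * 26 = 1*26 = 26
  bit 1 = 1: r = r^2 * 26 mod 29 = 26^2 * 26 = 9*26 = 2
  bit 2 = 0: r = r^2 mod 29 = 2^2 = 4
  bit 3 = 1: r = r^2 * 26 mod 29 = 4^2 * 26 = 16*26 = 10
  -> A = 10
B = 26^14 mod 29  (bits of 14 = 1110)
  bit 0 = 1: r = r^2 * 26 mod 29 = 1^2 * 26 = 1*26 = 26
  bit 1 = 1: r = r^2 * 26 mod 29 = 26^2 * 26 = 9*26 = 2
  bit 2 = 1: r = r^2 * 26 mod 29 = 2^2 * 26 = 4*26 = 17
  bit 3 = 0: r = r^2 mod 29 = 17^2 = 28
  -> B = 28
s = B^a = 28^13 mod 29  (bits of 13 = 1101)
  bit 0 = 1: r = r^2 * 28 mod 29 = 1^2 * 28 = 1*28 = 28
  bit 1 = 1: r = r^2 * 28 mod 29 = 28^2 * 28 = 1*28 = 28
  bit 2 = 0: r = r^2 mod 29 = 28^2 = 1
  bit 3 = 1: r = r^2 * 28 mod 29 = 1^2 * 28 = 1*28 = 28
  -> s = B^a = 28

Answer: 28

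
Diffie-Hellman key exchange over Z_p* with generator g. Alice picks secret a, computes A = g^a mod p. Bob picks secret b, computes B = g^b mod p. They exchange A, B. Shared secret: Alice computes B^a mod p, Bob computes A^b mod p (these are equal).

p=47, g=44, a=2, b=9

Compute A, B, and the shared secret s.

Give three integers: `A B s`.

Answer: 9 10 6

Derivation:
A = 44^2 mod 47  (bits of 2 = 10)
  bit 0 = 1: r = r^2 * 44 mod 47 = 1^2 * 44 = 1*44 = 44
  bit 1 = 0: r = r^2 mod 47 = 44^2 = 9
  -> A = 9
B = 44^9 mod 47  (bits of 9 = 1001)
  bit 0 = 1: r = r^2 * 44 mod 47 = 1^2 * 44 = 1*44 = 44
  bit 1 = 0: r = r^2 mod 47 = 44^2 = 9
  bit 2 = 0: r = r^2 mod 47 = 9^2 = 34
  bit 3 = 1: r = r^2 * 44 mod 47 = 34^2 * 44 = 28*44 = 10
  -> B = 10
s = B^a = 10^2 mod 47  (bits of 2 = 10)
  bit 0 = 1: r = r^2 * 10 mod 47 = 1^2 * 10 = 1*10 = 10
  bit 1 = 0: r = r^2 mod 47 = 10^2 = 6
  -> s = B^a = 6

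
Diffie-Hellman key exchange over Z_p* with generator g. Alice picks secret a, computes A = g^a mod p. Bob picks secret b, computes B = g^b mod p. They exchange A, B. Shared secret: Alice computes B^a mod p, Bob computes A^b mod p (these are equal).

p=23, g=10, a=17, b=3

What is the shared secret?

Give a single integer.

A = 10^17 mod 23  (bits of 17 = 10001)
  bit 0 = 1: r = r^2 * 10 mod 23 = 1^2 * 10 = 1*10 = 10
  bit 1 = 0: r = r^2 mod 23 = 10^2 = 8
  bit 2 = 0: r = r^2 mod 23 = 8^2 = 18
  bit 3 = 0: r = r^2 mod 23 = 18^2 = 2
  bit 4 = 1: r = r^2 * 10 mod 23 = 2^2 * 10 = 4*10 = 17
  -> A = 17
B = 10^3 mod 23  (bits of 3 = 11)
  bit 0 = 1: r = r^2 * 10 mod 23 = 1^2 * 10 = 1*10 = 10
  bit 1 = 1: r = r^2 * 10 mod 23 = 10^2 * 10 = 8*10 = 11
  -> B = 11
s = B^a = 11^17 mod 23  (bits of 17 = 10001)
  bit 0 = 1: r = r^2 * 11 mod 23 = 1^2 * 11 = 1*11 = 11
  bit 1 = 0: r = r^2 mod 23 = 11^2 = 6
  bit 2 = 0: r = r^2 mod 23 = 6^2 = 13
  bit 3 = 0: r = r^2 mod 23 = 13^2 = 8
  bit 4 = 1: r = r^2 * 11 mod 23 = 8^2 * 11 = 18*11 = 14
  -> s = B^a = 14

Answer: 14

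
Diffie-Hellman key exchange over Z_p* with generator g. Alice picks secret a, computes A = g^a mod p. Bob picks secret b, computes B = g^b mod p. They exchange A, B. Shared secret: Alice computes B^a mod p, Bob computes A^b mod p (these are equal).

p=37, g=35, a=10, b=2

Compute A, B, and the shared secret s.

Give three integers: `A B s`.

Answer: 25 4 33

Derivation:
A = 35^10 mod 37  (bits of 10 = 1010)
  bit 0 = 1: r = r^2 * 35 mod 37 = 1^2 * 35 = 1*35 = 35
  bit 1 = 0: r = r^2 mod 37 = 35^2 = 4
  bit 2 = 1: r = r^2 * 35 mod 37 = 4^2 * 35 = 16*35 = 5
  bit 3 = 0: r = r^2 mod 37 = 5^2 = 25
  -> A = 25
B = 35^2 mod 37  (bits of 2 = 10)
  bit 0 = 1: r = r^2 * 35 mod 37 = 1^2 * 35 = 1*35 = 35
  bit 1 = 0: r = r^2 mod 37 = 35^2 = 4
  -> B = 4
s = B^a = 4^10 mod 37  (bits of 10 = 1010)
  bit 0 = 1: r = r^2 * 4 mod 37 = 1^2 * 4 = 1*4 = 4
  bit 1 = 0: r = r^2 mod 37 = 4^2 = 16
  bit 2 = 1: r = r^2 * 4 mod 37 = 16^2 * 4 = 34*4 = 25
  bit 3 = 0: r = r^2 mod 37 = 25^2 = 33
  -> s = B^a = 33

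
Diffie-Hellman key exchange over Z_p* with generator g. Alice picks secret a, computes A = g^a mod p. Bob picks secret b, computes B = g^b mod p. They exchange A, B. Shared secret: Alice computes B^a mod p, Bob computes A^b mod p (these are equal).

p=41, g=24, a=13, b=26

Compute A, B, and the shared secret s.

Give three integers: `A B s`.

A = 24^13 mod 41  (bits of 13 = 1101)
  bit 0 = 1: r = r^2 * 24 mod 41 = 1^2 * 24 = 1*24 = 24
  bit 1 = 1: r = r^2 * 24 mod 41 = 24^2 * 24 = 2*24 = 7
  bit 2 = 0: r = r^2 mod 41 = 7^2 = 8
  bit 3 = 1: r = r^2 * 24 mod 41 = 8^2 * 24 = 23*24 = 19
  -> A = 19
B = 24^26 mod 41  (bits of 26 = 11010)
  bit 0 = 1: r = r^2 * 24 mod 41 = 1^2 * 24 = 1*24 = 24
  bit 1 = 1: r = r^2 * 24 mod 41 = 24^2 * 24 = 2*24 = 7
  bit 2 = 0: r = r^2 mod 41 = 7^2 = 8
  bit 3 = 1: r = r^2 * 24 mod 41 = 8^2 * 24 = 23*24 = 19
  bit 4 = 0: r = r^2 mod 41 = 19^2 = 33
  -> B = 33
s = B^a = 33^13 mod 41  (bits of 13 = 1101)
  bit 0 = 1: r = r^2 * 33 mod 41 = 1^2 * 33 = 1*33 = 33
  bit 1 = 1: r = r^2 * 33 mod 41 = 33^2 * 33 = 23*33 = 21
  bit 2 = 0: r = r^2 mod 41 = 21^2 = 31
  bit 3 = 1: r = r^2 * 33 mod 41 = 31^2 * 33 = 18*33 = 20
  -> s = B^a = 20

Answer: 19 33 20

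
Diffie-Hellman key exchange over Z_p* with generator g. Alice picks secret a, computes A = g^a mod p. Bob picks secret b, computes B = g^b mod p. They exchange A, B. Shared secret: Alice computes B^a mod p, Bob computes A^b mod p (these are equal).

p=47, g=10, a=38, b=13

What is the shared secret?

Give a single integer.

Answer: 25

Derivation:
A = 10^38 mod 47  (bits of 38 = 100110)
  bit 0 = 1: r = r^2 * 10 mod 47 = 1^2 * 10 = 1*10 = 10
  bit 1 = 0: r = r^2 mod 47 = 10^2 = 6
  bit 2 = 0: r = r^2 mod 47 = 6^2 = 36
  bit 3 = 1: r = r^2 * 10 mod 47 = 36^2 * 10 = 27*10 = 35
  bit 4 = 1: r = r^2 * 10 mod 47 = 35^2 * 10 = 3*10 = 30
  bit 5 = 0: r = r^2 mod 47 = 30^2 = 7
  -> A = 7
B = 10^13 mod 47  (bits of 13 = 1101)
  bit 0 = 1: r = r^2 * 10 mod 47 = 1^2 * 10 = 1*10 = 10
  bit 1 = 1: r = r^2 * 10 mod 47 = 10^2 * 10 = 6*10 = 13
  bit 2 = 0: r = r^2 mod 47 = 13^2 = 28
  bit 3 = 1: r = r^2 * 10 mod 47 = 28^2 * 10 = 32*10 = 38
  -> B = 38
s = B^a = 38^38 mod 47  (bits of 38 = 100110)
  bit 0 = 1: r = r^2 * 38 mod 47 = 1^2 * 38 = 1*38 = 38
  bit 1 = 0: r = r^2 mod 47 = 38^2 = 34
  bit 2 = 0: r = r^2 mod 47 = 34^2 = 28
  bit 3 = 1: r = r^2 * 38 mod 47 = 28^2 * 38 = 32*38 = 41
  bit 4 = 1: r = r^2 * 38 mod 47 = 41^2 * 38 = 36*38 = 5
  bit 5 = 0: r = r^2 mod 47 = 5^2 = 25
  -> s = B^a = 25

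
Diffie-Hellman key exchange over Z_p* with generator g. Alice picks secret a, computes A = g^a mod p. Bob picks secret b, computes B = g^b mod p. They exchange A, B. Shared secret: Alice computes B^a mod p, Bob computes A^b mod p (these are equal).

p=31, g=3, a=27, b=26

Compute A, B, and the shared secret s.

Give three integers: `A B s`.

Answer: 23 18 8

Derivation:
A = 3^27 mod 31  (bits of 27 = 11011)
  bit 0 = 1: r = r^2 * 3 mod 31 = 1^2 * 3 = 1*3 = 3
  bit 1 = 1: r = r^2 * 3 mod 31 = 3^2 * 3 = 9*3 = 27
  bit 2 = 0: r = r^2 mod 31 = 27^2 = 16
  bit 3 = 1: r = r^2 * 3 mod 31 = 16^2 * 3 = 8*3 = 24
  bit 4 = 1: r = r^2 * 3 mod 31 = 24^2 * 3 = 18*3 = 23
  -> A = 23
B = 3^26 mod 31  (bits of 26 = 11010)
  bit 0 = 1: r = r^2 * 3 mod 31 = 1^2 * 3 = 1*3 = 3
  bit 1 = 1: r = r^2 * 3 mod 31 = 3^2 * 3 = 9*3 = 27
  bit 2 = 0: r = r^2 mod 31 = 27^2 = 16
  bit 3 = 1: r = r^2 * 3 mod 31 = 16^2 * 3 = 8*3 = 24
  bit 4 = 0: r = r^2 mod 31 = 24^2 = 18
  -> B = 18
s = B^a = 18^27 mod 31  (bits of 27 = 11011)
  bit 0 = 1: r = r^2 * 18 mod 31 = 1^2 * 18 = 1*18 = 18
  bit 1 = 1: r = r^2 * 18 mod 31 = 18^2 * 18 = 14*18 = 4
  bit 2 = 0: r = r^2 mod 31 = 4^2 = 16
  bit 3 = 1: r = r^2 * 18 mod 31 = 16^2 * 18 = 8*18 = 20
  bit 4 = 1: r = r^2 * 18 mod 31 = 20^2 * 18 = 28*18 = 8
  -> s = B^a = 8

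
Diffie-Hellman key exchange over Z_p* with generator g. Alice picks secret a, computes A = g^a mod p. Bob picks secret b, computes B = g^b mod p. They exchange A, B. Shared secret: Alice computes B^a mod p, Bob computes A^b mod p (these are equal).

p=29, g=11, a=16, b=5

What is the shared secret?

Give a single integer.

A = 11^16 mod 29  (bits of 16 = 10000)
  bit 0 = 1: r = r^2 * 11 mod 29 = 1^2 * 11 = 1*11 = 11
  bit 1 = 0: r = r^2 mod 29 = 11^2 = 5
  bit 2 = 0: r = r^2 mod 29 = 5^2 = 25
  bit 3 = 0: r = r^2 mod 29 = 25^2 = 16
  bit 4 = 0: r = r^2 mod 29 = 16^2 = 24
  -> A = 24
B = 11^5 mod 29  (bits of 5 = 101)
  bit 0 = 1: r = r^2 * 11 mod 29 = 1^2 * 11 = 1*11 = 11
  bit 1 = 0: r = r^2 mod 29 = 11^2 = 5
  bit 2 = 1: r = r^2 * 11 mod 29 = 5^2 * 11 = 25*11 = 14
  -> B = 14
s = B^a = 14^16 mod 29  (bits of 16 = 10000)
  bit 0 = 1: r = r^2 * 14 mod 29 = 1^2 * 14 = 1*14 = 14
  bit 1 = 0: r = r^2 mod 29 = 14^2 = 22
  bit 2 = 0: r = r^2 mod 29 = 22^2 = 20
  bit 3 = 0: r = r^2 mod 29 = 20^2 = 23
  bit 4 = 0: r = r^2 mod 29 = 23^2 = 7
  -> s = B^a = 7

Answer: 7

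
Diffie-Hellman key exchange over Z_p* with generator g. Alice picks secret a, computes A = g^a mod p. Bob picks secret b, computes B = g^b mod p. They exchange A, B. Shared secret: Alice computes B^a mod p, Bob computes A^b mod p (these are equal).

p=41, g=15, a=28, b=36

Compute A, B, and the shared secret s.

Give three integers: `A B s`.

Answer: 23 4 18

Derivation:
A = 15^28 mod 41  (bits of 28 = 11100)
  bit 0 = 1: r = r^2 * 15 mod 41 = 1^2 * 15 = 1*15 = 15
  bit 1 = 1: r = r^2 * 15 mod 41 = 15^2 * 15 = 20*15 = 13
  bit 2 = 1: r = r^2 * 15 mod 41 = 13^2 * 15 = 5*15 = 34
  bit 3 = 0: r = r^2 mod 41 = 34^2 = 8
  bit 4 = 0: r = r^2 mod 41 = 8^2 = 23
  -> A = 23
B = 15^36 mod 41  (bits of 36 = 100100)
  bit 0 = 1: r = r^2 * 15 mod 41 = 1^2 * 15 = 1*15 = 15
  bit 1 = 0: r = r^2 mod 41 = 15^2 = 20
  bit 2 = 0: r = r^2 mod 41 = 20^2 = 31
  bit 3 = 1: r = r^2 * 15 mod 41 = 31^2 * 15 = 18*15 = 24
  bit 4 = 0: r = r^2 mod 41 = 24^2 = 2
  bit 5 = 0: r = r^2 mod 41 = 2^2 = 4
  -> B = 4
s = B^a = 4^28 mod 41  (bits of 28 = 11100)
  bit 0 = 1: r = r^2 * 4 mod 41 = 1^2 * 4 = 1*4 = 4
  bit 1 = 1: r = r^2 * 4 mod 41 = 4^2 * 4 = 16*4 = 23
  bit 2 = 1: r = r^2 * 4 mod 41 = 23^2 * 4 = 37*4 = 25
  bit 3 = 0: r = r^2 mod 41 = 25^2 = 10
  bit 4 = 0: r = r^2 mod 41 = 10^2 = 18
  -> s = B^a = 18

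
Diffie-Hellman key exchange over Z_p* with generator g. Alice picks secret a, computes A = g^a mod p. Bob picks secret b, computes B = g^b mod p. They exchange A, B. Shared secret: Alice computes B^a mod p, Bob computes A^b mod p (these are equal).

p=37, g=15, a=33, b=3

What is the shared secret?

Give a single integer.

Answer: 6

Derivation:
A = 15^33 mod 37  (bits of 33 = 100001)
  bit 0 = 1: r = r^2 * 15 mod 37 = 1^2 * 15 = 1*15 = 15
  bit 1 = 0: r = r^2 mod 37 = 15^2 = 3
  bit 2 = 0: r = r^2 mod 37 = 3^2 = 9
  bit 3 = 0: r = r^2 mod 37 = 9^2 = 7
  bit 4 = 0: r = r^2 mod 37 = 7^2 = 12
  bit 5 = 1: r = r^2 * 15 mod 37 = 12^2 * 15 = 33*15 = 14
  -> A = 14
B = 15^3 mod 37  (bits of 3 = 11)
  bit 0 = 1: r = r^2 * 15 mod 37 = 1^2 * 15 = 1*15 = 15
  bit 1 = 1: r = r^2 * 15 mod 37 = 15^2 * 15 = 3*15 = 8
  -> B = 8
s = B^a = 8^33 mod 37  (bits of 33 = 100001)
  bit 0 = 1: r = r^2 * 8 mod 37 = 1^2 * 8 = 1*8 = 8
  bit 1 = 0: r = r^2 mod 37 = 8^2 = 27
  bit 2 = 0: r = r^2 mod 37 = 27^2 = 26
  bit 3 = 0: r = r^2 mod 37 = 26^2 = 10
  bit 4 = 0: r = r^2 mod 37 = 10^2 = 26
  bit 5 = 1: r = r^2 * 8 mod 37 = 26^2 * 8 = 10*8 = 6
  -> s = B^a = 6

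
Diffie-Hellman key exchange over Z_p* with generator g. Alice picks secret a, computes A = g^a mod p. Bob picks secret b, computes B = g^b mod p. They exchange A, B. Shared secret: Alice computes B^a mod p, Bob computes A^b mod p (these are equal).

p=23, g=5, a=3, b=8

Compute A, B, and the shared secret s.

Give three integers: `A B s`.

Answer: 10 16 2

Derivation:
A = 5^3 mod 23  (bits of 3 = 11)
  bit 0 = 1: r = r^2 * 5 mod 23 = 1^2 * 5 = 1*5 = 5
  bit 1 = 1: r = r^2 * 5 mod 23 = 5^2 * 5 = 2*5 = 10
  -> A = 10
B = 5^8 mod 23  (bits of 8 = 1000)
  bit 0 = 1: r = r^2 * 5 mod 23 = 1^2 * 5 = 1*5 = 5
  bit 1 = 0: r = r^2 mod 23 = 5^2 = 2
  bit 2 = 0: r = r^2 mod 23 = 2^2 = 4
  bit 3 = 0: r = r^2 mod 23 = 4^2 = 16
  -> B = 16
s = B^a = 16^3 mod 23  (bits of 3 = 11)
  bit 0 = 1: r = r^2 * 16 mod 23 = 1^2 * 16 = 1*16 = 16
  bit 1 = 1: r = r^2 * 16 mod 23 = 16^2 * 16 = 3*16 = 2
  -> s = B^a = 2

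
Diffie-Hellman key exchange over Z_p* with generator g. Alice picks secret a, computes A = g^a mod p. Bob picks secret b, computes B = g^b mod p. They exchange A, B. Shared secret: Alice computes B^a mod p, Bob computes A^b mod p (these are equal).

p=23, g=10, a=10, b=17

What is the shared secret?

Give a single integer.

A = 10^10 mod 23  (bits of 10 = 1010)
  bit 0 = 1: r = r^2 * 10 mod 23 = 1^2 * 10 = 1*10 = 10
  bit 1 = 0: r = r^2 mod 23 = 10^2 = 8
  bit 2 = 1: r = r^2 * 10 mod 23 = 8^2 * 10 = 18*10 = 19
  bit 3 = 0: r = r^2 mod 23 = 19^2 = 16
  -> A = 16
B = 10^17 mod 23  (bits of 17 = 10001)
  bit 0 = 1: r = r^2 * 10 mod 23 = 1^2 * 10 = 1*10 = 10
  bit 1 = 0: r = r^2 mod 23 = 10^2 = 8
  bit 2 = 0: r = r^2 mod 23 = 8^2 = 18
  bit 3 = 0: r = r^2 mod 23 = 18^2 = 2
  bit 4 = 1: r = r^2 * 10 mod 23 = 2^2 * 10 = 4*10 = 17
  -> B = 17
s = B^a = 17^10 mod 23  (bits of 10 = 1010)
  bit 0 = 1: r = r^2 * 17 mod 23 = 1^2 * 17 = 1*17 = 17
  bit 1 = 0: r = r^2 mod 23 = 17^2 = 13
  bit 2 = 1: r = r^2 * 17 mod 23 = 13^2 * 17 = 8*17 = 21
  bit 3 = 0: r = r^2 mod 23 = 21^2 = 4
  -> s = B^a = 4

Answer: 4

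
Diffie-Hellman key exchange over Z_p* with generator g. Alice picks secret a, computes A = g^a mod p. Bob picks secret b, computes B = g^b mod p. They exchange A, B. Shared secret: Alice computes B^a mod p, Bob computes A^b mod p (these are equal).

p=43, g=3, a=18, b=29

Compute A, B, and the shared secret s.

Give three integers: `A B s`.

Answer: 35 18 35

Derivation:
A = 3^18 mod 43  (bits of 18 = 10010)
  bit 0 = 1: r = r^2 * 3 mod 43 = 1^2 * 3 = 1*3 = 3
  bit 1 = 0: r = r^2 mod 43 = 3^2 = 9
  bit 2 = 0: r = r^2 mod 43 = 9^2 = 38
  bit 3 = 1: r = r^2 * 3 mod 43 = 38^2 * 3 = 25*3 = 32
  bit 4 = 0: r = r^2 mod 43 = 32^2 = 35
  -> A = 35
B = 3^29 mod 43  (bits of 29 = 11101)
  bit 0 = 1: r = r^2 * 3 mod 43 = 1^2 * 3 = 1*3 = 3
  bit 1 = 1: r = r^2 * 3 mod 43 = 3^2 * 3 = 9*3 = 27
  bit 2 = 1: r = r^2 * 3 mod 43 = 27^2 * 3 = 41*3 = 37
  bit 3 = 0: r = r^2 mod 43 = 37^2 = 36
  bit 4 = 1: r = r^2 * 3 mod 43 = 36^2 * 3 = 6*3 = 18
  -> B = 18
s = B^a = 18^18 mod 43  (bits of 18 = 10010)
  bit 0 = 1: r = r^2 * 18 mod 43 = 1^2 * 18 = 1*18 = 18
  bit 1 = 0: r = r^2 mod 43 = 18^2 = 23
  bit 2 = 0: r = r^2 mod 43 = 23^2 = 13
  bit 3 = 1: r = r^2 * 18 mod 43 = 13^2 * 18 = 40*18 = 32
  bit 4 = 0: r = r^2 mod 43 = 32^2 = 35
  -> s = B^a = 35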